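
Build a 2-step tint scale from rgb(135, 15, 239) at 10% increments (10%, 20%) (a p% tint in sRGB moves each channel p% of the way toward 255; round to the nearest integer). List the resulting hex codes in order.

#9327F1, #9F3FF2

10%: (135 + 12 = 147→147, 15 + 24 = 39→39, 239 + 1.6 = 240.6→241) → #9327F1
20%: (135 + 24 = 159→159, 15 + 48 = 63→63, 239 + 3.2 = 242.2→242) → #9F3FF2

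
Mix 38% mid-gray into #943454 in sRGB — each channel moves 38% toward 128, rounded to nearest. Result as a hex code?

#943454 is rgb(148, 52, 84).
Per channel, c → c + 0.38(128 − c):
  R: 148 + 0.38×(128−148) = 148 − 7.6 = 140.4 → 140
  G: 52 + 28.88 = 80.88 → 81
  B: 84 + 16.72 = 100.72 → 101
rgb(140, 81, 101) = #8c5165.

#8c5165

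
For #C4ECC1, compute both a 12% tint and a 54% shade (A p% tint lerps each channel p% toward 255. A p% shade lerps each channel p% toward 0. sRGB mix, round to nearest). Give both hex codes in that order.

#CBEEC8, #5A6D59

#C4ECC1 is rgb(196, 236, 193).
12% tint:
  R: 196 + 7.08 = 203.08 → 203
  G: 236 + 2.28 = 238.28 → 238
  B: 193 + 0.12×(255−193) = 193 + 7.44 = 200.44 → 200
  → #CBEEC8
54% shade:
  R: 196 − 105.84 = 90.16 → 90
  G: 236 + 0.54×(0−236) = 236 − 127.44 = 108.56 → 109
  B: 193 + 0.54×(0−193) = 193 − 104.22 = 88.78 → 89
  → #5A6D59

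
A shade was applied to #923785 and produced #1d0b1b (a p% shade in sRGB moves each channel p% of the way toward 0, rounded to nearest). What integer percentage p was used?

#923785 is rgb(146, 55, 133); #1d0b1b is rgb(29, 11, 27).
On the R channel (widest range): 29 ≈ 146 + (p/100)(0 − 146), so p ≈ 100×(29 − 146)/(0 − 146) = -11700/-146 = 80.14.
p = 80 reproduces all three channels after rounding.

80%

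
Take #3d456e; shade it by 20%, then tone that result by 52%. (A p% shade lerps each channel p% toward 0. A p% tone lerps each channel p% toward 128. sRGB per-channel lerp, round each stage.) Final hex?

#3d456e is rgb(61, 69, 110).
Lerp each channel 20% toward 0:
  R: 61 + 0.2×(0−61) = 61 − 12.2 = 48.8 → 49
  G: 69 − 13.8 = 55.2 → 55
  B: 110 − 22 = 88 → 88
After the shade: rgb(49, 55, 88) = #313758.
Lerp each channel 52% toward 128:
  R: 49 + 41.08 = 90.08 → 90
  G: 55 + 37.96 = 92.96 → 93
  B: 88 + 0.52×(128−88) = 88 + 20.8 = 108.8 → 109
rgb(90, 93, 109) = #5a5d6d.

#5a5d6d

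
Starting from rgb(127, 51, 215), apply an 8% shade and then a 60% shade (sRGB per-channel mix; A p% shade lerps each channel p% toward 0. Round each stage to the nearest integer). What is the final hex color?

An 8% shade moves each channel 8% toward 0:
  R: 127 + 0.08×(0−127) = 127 − 10.16 = 116.84 → 117
  G: 51 + 0.08×(0−51) = 51 − 4.08 = 46.92 → 47
  B: 215 − 17.2 = 197.8 → 198
After the shade: rgb(117, 47, 198) = #752FC6.
Per channel, c → c + 0.6(0 − c):
  R: 117 + 0.6×(0−117) = 117 − 70.2 = 46.8 → 47
  G: 47 − 28.2 = 18.8 → 19
  B: 198 − 118.8 = 79.2 → 79
rgb(47, 19, 79) = #2F134F.

#2F134F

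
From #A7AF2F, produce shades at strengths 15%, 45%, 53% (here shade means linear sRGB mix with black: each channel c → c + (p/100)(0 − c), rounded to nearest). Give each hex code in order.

#A7AF2F is rgb(167, 175, 47).
15%: (167 − 25.05 = 141.95→142, 175 − 26.25 = 148.75→149, 47 − 7.05 = 39.95→40) → #8E9528
45%: (167 − 75.15 = 91.85→92, 175 − 78.75 = 96.25→96, 47 − 21.15 = 25.85→26) → #5C601A
53%: (167 − 88.51 = 78.49→78, 175 − 92.75 = 82.25→82, 47 − 24.91 = 22.09→22) → #4E5216

#8E9528, #5C601A, #4E5216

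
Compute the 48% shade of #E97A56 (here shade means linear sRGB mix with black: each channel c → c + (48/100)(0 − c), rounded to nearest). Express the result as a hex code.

#793F2D

#E97A56 is rgb(233, 122, 86).
Per channel, c → c + 0.48(0 − c):
  R: 233 + 0.48×(0−233) = 233 − 111.84 = 121.16 → 121
  G: 122 + 0.48×(0−122) = 122 − 58.56 = 63.44 → 63
  B: 86 − 41.28 = 44.72 → 45
rgb(121, 63, 45) = #793F2D.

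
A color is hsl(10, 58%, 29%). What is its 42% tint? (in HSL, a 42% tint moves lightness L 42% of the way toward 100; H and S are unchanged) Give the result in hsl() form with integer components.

hsl(10, 58%, 59%)

L moves 42% from 29 toward 100: 29 + 29.82 = 58.82 → 59.
H and S are unchanged.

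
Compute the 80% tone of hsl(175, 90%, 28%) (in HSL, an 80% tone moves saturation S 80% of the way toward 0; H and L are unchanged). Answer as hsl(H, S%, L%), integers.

S moves 80% from 90 toward 0: 90 − 72 = 18 → 18.
H and L are unchanged.

hsl(175, 18%, 28%)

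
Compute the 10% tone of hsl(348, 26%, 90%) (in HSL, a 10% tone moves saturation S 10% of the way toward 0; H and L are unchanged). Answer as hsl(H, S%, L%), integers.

S moves 10% from 26 toward 0: 26 − 2.6 = 23.4 → 23.
H and L are unchanged.

hsl(348, 23%, 90%)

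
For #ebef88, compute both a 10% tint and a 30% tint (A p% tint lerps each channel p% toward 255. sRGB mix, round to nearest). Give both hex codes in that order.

#edf194, #f1f4ac

#ebef88 is rgb(235, 239, 136).
10% tint:
  R: 235 + 0.1×(255−235) = 235 + 2 = 237 → 237
  G: 239 + 0.1×(255−239) = 239 + 1.6 = 240.6 → 241
  B: 136 + 11.9 = 147.9 → 148
  → #edf194
30% tint:
  R: 235 + 0.3×(255−235) = 235 + 6 = 241 → 241
  G: 239 + 4.8 = 243.8 → 244
  B: 136 + 0.3×(255−136) = 136 + 35.7 = 171.7 → 172
  → #f1f4ac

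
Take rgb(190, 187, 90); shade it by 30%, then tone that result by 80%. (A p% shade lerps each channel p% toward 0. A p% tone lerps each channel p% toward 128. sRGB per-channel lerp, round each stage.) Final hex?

#818173

Lerp each channel 30% toward 0:
  R: 190 + 0.3×(0−190) = 190 − 57 = 133 → 133
  G: 187 − 56.1 = 130.9 → 131
  B: 90 + 0.3×(0−90) = 90 − 27 = 63 → 63
After the shade: rgb(133, 131, 63) = #85833f.
An 80% tone moves each channel 80% toward 128:
  R: 133 + 0.8×(128−133) = 133 − 4 = 129 → 129
  G: 131 + 0.8×(128−131) = 131 − 2.4 = 128.6 → 129
  B: 63 + 52 = 115 → 115
rgb(129, 129, 115) = #818173.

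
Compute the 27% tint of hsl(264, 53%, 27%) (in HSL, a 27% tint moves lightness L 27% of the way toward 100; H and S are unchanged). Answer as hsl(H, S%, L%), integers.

hsl(264, 53%, 47%)

L moves 27% from 27 toward 100: 27 + 19.71 = 46.71 → 47.
H and S are unchanged.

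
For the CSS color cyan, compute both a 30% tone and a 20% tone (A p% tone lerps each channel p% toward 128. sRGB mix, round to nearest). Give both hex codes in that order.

#26d9d9, #1ae6e6

CSS cyan is rgb(0, 255, 255).
30% tone:
  R: 0 + 38.4 = 38.4 → 38
  G: 255 − 38.1 = 216.9 → 217
  B: 255 + 0.3×(128−255) = 255 − 38.1 = 216.9 → 217
  → #26d9d9
20% tone:
  R: 0 + 0.2×(128−0) = 0 + 25.6 = 25.6 → 26
  G: 255 − 25.4 = 229.6 → 230
  B: 255 + 0.2×(128−255) = 255 − 25.4 = 229.6 → 230
  → #1ae6e6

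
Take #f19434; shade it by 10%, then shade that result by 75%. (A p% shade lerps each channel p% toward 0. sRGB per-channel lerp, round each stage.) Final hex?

#36210c

#f19434 is rgb(241, 148, 52).
A 10% shade moves each channel 10% toward 0:
  R: 241 + 0.1×(0−241) = 241 − 24.1 = 216.9 → 217
  G: 148 − 14.8 = 133.2 → 133
  B: 52 − 5.2 = 46.8 → 47
After the shade: rgb(217, 133, 47) = #d9852f.
Per channel, c → c + 0.75(0 − c):
  R: 217 + 0.75×(0−217) = 217 − 162.75 = 54.25 → 54
  G: 133 − 99.75 = 33.25 → 33
  B: 47 + 0.75×(0−47) = 47 − 35.25 = 11.75 → 12
rgb(54, 33, 12) = #36210c.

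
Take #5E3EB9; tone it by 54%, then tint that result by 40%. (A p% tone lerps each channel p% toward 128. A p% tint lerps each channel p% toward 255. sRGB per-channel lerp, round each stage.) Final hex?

#5E3EB9 is rgb(94, 62, 185).
A 54% tone moves each channel 54% toward 128:
  R: 94 + 18.36 = 112.36 → 112
  G: 62 + 0.54×(128−62) = 62 + 35.64 = 97.64 → 98
  B: 185 − 30.78 = 154.22 → 154
After the tone: rgb(112, 98, 154) = #70629A.
A 40% tint moves each channel 40% toward 255:
  R: 112 + 0.4×(255−112) = 112 + 57.2 = 169.2 → 169
  G: 98 + 0.4×(255−98) = 98 + 62.8 = 160.8 → 161
  B: 154 + 0.4×(255−154) = 154 + 40.4 = 194.4 → 194
rgb(169, 161, 194) = #A9A1C2.

#A9A1C2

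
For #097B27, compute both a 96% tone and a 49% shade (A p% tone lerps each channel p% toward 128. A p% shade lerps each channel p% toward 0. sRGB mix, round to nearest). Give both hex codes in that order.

#7B807C, #053F14

#097B27 is rgb(9, 123, 39).
96% tone:
  R: 9 + 114.24 = 123.24 → 123
  G: 123 + 0.96×(128−123) = 123 + 4.8 = 127.8 → 128
  B: 39 + 0.96×(128−39) = 39 + 85.44 = 124.44 → 124
  → #7B807C
49% shade:
  R: 9 + 0.49×(0−9) = 9 − 4.41 = 4.59 → 5
  G: 123 − 60.27 = 62.73 → 63
  B: 39 − 19.11 = 19.89 → 20
  → #053F14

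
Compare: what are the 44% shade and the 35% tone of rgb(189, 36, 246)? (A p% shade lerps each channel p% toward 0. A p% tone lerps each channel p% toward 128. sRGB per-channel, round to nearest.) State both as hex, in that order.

#6A148A, #A844CD

44% shade:
  R: 189 + 0.44×(0−189) = 189 − 83.16 = 105.84 → 106
  G: 36 + 0.44×(0−36) = 36 − 15.84 = 20.16 → 20
  B: 246 + 0.44×(0−246) = 246 − 108.24 = 137.76 → 138
  → #6A148A
35% tone:
  R: 189 + 0.35×(128−189) = 189 − 21.35 = 167.65 → 168
  G: 36 + 0.35×(128−36) = 36 + 32.2 = 68.2 → 68
  B: 246 + 0.35×(128−246) = 246 − 41.3 = 204.7 → 205
  → #A844CD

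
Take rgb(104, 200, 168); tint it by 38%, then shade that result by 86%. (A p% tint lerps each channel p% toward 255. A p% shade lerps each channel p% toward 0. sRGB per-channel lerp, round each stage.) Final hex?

#171F1C

Per channel, c → c + 0.38(255 − c):
  R: 104 + 57.38 = 161.38 → 161
  G: 200 + 0.38×(255−200) = 200 + 20.9 = 220.9 → 221
  B: 168 + 0.38×(255−168) = 168 + 33.06 = 201.06 → 201
After the tint: rgb(161, 221, 201) = #A1DDC9.
Lerp each channel 86% toward 0:
  R: 161 + 0.86×(0−161) = 161 − 138.46 = 22.54 → 23
  G: 221 + 0.86×(0−221) = 221 − 190.06 = 30.94 → 31
  B: 201 − 172.86 = 28.14 → 28
rgb(23, 31, 28) = #171F1C.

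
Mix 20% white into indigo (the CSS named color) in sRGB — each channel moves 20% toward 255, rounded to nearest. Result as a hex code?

CSS indigo is rgb(75, 0, 130).
Lerp each channel 20% toward 255:
  R: 75 + 36 = 111 → 111
  G: 0 + 0.2×(255−0) = 0 + 51 = 51 → 51
  B: 130 + 0.2×(255−130) = 130 + 25 = 155 → 155
rgb(111, 51, 155) = #6F339B.

#6F339B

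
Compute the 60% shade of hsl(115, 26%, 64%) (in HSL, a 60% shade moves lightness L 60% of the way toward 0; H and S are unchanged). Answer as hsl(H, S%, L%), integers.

hsl(115, 26%, 26%)

L moves 60% from 64 toward 0: 64 − 38.4 = 25.6 → 26.
H and S are unchanged.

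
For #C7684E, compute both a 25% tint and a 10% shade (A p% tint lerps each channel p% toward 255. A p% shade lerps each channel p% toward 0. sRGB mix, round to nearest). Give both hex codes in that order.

#D58E7A, #B35E46

#C7684E is rgb(199, 104, 78).
25% tint:
  R: 199 + 14 = 213 → 213
  G: 104 + 0.25×(255−104) = 104 + 37.75 = 141.75 → 142
  B: 78 + 44.25 = 122.25 → 122
  → #D58E7A
10% shade:
  R: 199 + 0.1×(0−199) = 199 − 19.9 = 179.1 → 179
  G: 104 + 0.1×(0−104) = 104 − 10.4 = 93.6 → 94
  B: 78 + 0.1×(0−78) = 78 − 7.8 = 70.2 → 70
  → #B35E46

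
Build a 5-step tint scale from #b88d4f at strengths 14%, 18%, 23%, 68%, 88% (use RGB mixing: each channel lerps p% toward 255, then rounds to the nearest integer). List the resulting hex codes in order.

#c29d68, #c5a26f, #c8a777, #e8dbc7, #f6f1ea

#b88d4f is rgb(184, 141, 79).
14%: (184 + 9.94 = 193.94→194, 141 + 15.96 = 156.96→157, 79 + 24.64 = 103.64→104) → #c29d68
18%: (184 + 12.78 = 196.78→197, 141 + 20.52 = 161.52→162, 79 + 31.68 = 110.68→111) → #c5a26f
23%: (184 + 16.33 = 200.33→200, 141 + 26.22 = 167.22→167, 79 + 40.48 = 119.48→119) → #c8a777
68%: (184 + 48.28 = 232.28→232, 141 + 77.52 = 218.52→219, 79 + 119.68 = 198.68→199) → #e8dbc7
88%: (184 + 62.48 = 246.48→246, 141 + 100.32 = 241.32→241, 79 + 154.88 = 233.88→234) → #f6f1ea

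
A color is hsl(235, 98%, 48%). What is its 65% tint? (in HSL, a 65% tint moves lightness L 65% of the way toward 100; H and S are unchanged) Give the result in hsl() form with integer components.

L moves 65% from 48 toward 100: 48 + 33.8 = 81.8 → 82.
H and S are unchanged.

hsl(235, 98%, 82%)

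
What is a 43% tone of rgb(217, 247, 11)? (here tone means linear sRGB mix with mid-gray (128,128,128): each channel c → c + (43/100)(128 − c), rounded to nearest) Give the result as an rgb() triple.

A 43% tone moves each channel 43% toward 128:
  R: 217 − 38.27 = 178.73 → 179
  G: 247 − 51.17 = 195.83 → 196
  B: 11 + 50.31 = 61.31 → 61

rgb(179, 196, 61)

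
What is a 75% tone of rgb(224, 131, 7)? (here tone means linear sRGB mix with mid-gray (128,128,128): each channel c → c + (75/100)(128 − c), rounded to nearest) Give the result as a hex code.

A 75% tone moves each channel 75% toward 128:
  R: 224 + 0.75×(128−224) = 224 − 72 = 152 → 152
  G: 131 − 2.25 = 128.75 → 129
  B: 7 + 90.75 = 97.75 → 98
rgb(152, 129, 98) = #988162.

#988162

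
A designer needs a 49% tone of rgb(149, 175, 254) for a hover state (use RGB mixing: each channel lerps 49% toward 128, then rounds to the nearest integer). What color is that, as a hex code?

#8b98c0

Per channel, c → c + 0.49(128 − c):
  R: 149 − 10.29 = 138.71 → 139
  G: 175 − 23.03 = 151.97 → 152
  B: 254 + 0.49×(128−254) = 254 − 61.74 = 192.26 → 192
rgb(139, 152, 192) = #8b98c0.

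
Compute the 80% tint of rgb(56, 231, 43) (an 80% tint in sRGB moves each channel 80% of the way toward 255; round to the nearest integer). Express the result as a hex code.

Per channel, c → c + 0.8(255 − c):
  R: 56 + 0.8×(255−56) = 56 + 159.2 = 215.2 → 215
  G: 231 + 19.2 = 250.2 → 250
  B: 43 + 0.8×(255−43) = 43 + 169.6 = 212.6 → 213
rgb(215, 250, 213) = #D7FAD5.

#D7FAD5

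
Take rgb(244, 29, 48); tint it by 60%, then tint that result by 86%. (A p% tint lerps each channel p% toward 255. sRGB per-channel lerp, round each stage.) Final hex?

A 60% tint moves each channel 60% toward 255:
  R: 244 + 0.6×(255−244) = 244 + 6.6 = 250.6 → 251
  G: 29 + 135.6 = 164.6 → 165
  B: 48 + 124.2 = 172.2 → 172
After the tint: rgb(251, 165, 172) = #FBA5AC.
Per channel, c → c + 0.86(255 − c):
  R: 251 + 3.44 = 254.44 → 254
  G: 165 + 0.86×(255−165) = 165 + 77.4 = 242.4 → 242
  B: 172 + 0.86×(255−172) = 172 + 71.38 = 243.38 → 243
rgb(254, 242, 243) = #FEF2F3.

#FEF2F3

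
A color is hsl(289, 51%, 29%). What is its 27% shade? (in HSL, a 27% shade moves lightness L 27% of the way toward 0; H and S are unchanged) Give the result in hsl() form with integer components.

hsl(289, 51%, 21%)

L moves 27% from 29 toward 0: 29 − 7.83 = 21.17 → 21.
H and S are unchanged.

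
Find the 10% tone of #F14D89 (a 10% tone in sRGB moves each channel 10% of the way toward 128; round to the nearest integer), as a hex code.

#F14D89 is rgb(241, 77, 137).
Lerp each channel 10% toward 128:
  R: 241 + 0.1×(128−241) = 241 − 11.3 = 229.7 → 230
  G: 77 + 5.1 = 82.1 → 82
  B: 137 − 0.9 = 136.1 → 136
rgb(230, 82, 136) = #E65288.

#E65288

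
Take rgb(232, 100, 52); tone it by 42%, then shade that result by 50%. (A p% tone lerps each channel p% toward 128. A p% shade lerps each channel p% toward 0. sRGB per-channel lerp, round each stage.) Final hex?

Lerp each channel 42% toward 128:
  R: 232 − 43.68 = 188.32 → 188
  G: 100 + 11.76 = 111.76 → 112
  B: 52 + 0.42×(128−52) = 52 + 31.92 = 83.92 → 84
After the tone: rgb(188, 112, 84) = #BC7054.
A 50% shade moves each channel 50% toward 0:
  R: 188 + 0.5×(0−188) = 188 − 94 = 94 → 94
  G: 112 − 56 = 56 → 56
  B: 84 − 42 = 42 → 42
rgb(94, 56, 42) = #5E382A.

#5E382A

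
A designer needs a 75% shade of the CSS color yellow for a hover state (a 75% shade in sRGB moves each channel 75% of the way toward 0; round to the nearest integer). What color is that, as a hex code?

CSS yellow is rgb(255, 255, 0).
Per channel, c → c + 0.75(0 − c):
  R: 255 + 0.75×(0−255) = 255 − 191.25 = 63.75 → 64
  G: 255 − 191.25 = 63.75 → 64
  B: 0 + 0 = 0 → 0
rgb(64, 64, 0) = #404000.

#404000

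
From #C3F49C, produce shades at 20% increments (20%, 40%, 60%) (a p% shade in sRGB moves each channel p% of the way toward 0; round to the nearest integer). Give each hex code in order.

#9CC37D, #75925E, #4E623E

#C3F49C is rgb(195, 244, 156).
20%: (195 − 39 = 156→156, 244 − 48.8 = 195.2→195, 156 − 31.2 = 124.8→125) → #9CC37D
40%: (195 − 78 = 117→117, 244 − 97.6 = 146.4→146, 156 − 62.4 = 93.6→94) → #75925E
60%: (195 − 117 = 78→78, 244 − 146.4 = 97.6→98, 156 − 93.6 = 62.4→62) → #4E623E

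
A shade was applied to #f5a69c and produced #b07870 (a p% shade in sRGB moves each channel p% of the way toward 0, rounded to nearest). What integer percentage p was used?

28%

#f5a69c is rgb(245, 166, 156); #b07870 is rgb(176, 120, 112).
On the R channel (widest range): 176 ≈ 245 + (p/100)(0 − 245), so p ≈ 100×(176 − 245)/(0 − 245) = -6900/-245 = 28.16.
p = 28 reproduces all three channels after rounding.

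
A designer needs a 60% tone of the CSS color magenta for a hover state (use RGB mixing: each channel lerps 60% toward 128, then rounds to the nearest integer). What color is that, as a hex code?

CSS magenta is rgb(255, 0, 255).
Per channel, c → c + 0.6(128 − c):
  R: 255 + 0.6×(128−255) = 255 − 76.2 = 178.8 → 179
  G: 0 + 76.8 = 76.8 → 77
  B: 255 − 76.2 = 178.8 → 179
rgb(179, 77, 179) = #B34DB3.

#B34DB3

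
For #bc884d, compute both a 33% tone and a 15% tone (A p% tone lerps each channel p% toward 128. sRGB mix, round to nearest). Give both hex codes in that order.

#bc884d is rgb(188, 136, 77).
33% tone:
  R: 188 + 0.33×(128−188) = 188 − 19.8 = 168.2 → 168
  G: 136 − 2.64 = 133.36 → 133
  B: 77 + 16.83 = 93.83 → 94
  → #a8855e
15% tone:
  R: 188 + 0.15×(128−188) = 188 − 9 = 179 → 179
  G: 136 − 1.2 = 134.8 → 135
  B: 77 + 0.15×(128−77) = 77 + 7.65 = 84.65 → 85
  → #b38755

#a8855e, #b38755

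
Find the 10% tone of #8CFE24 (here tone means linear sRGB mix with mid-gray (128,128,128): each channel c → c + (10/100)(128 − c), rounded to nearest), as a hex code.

#8BF12D

#8CFE24 is rgb(140, 254, 36).
A 10% tone moves each channel 10% toward 128:
  R: 140 + 0.1×(128−140) = 140 − 1.2 = 138.8 → 139
  G: 254 − 12.6 = 241.4 → 241
  B: 36 + 9.2 = 45.2 → 45
rgb(139, 241, 45) = #8BF12D.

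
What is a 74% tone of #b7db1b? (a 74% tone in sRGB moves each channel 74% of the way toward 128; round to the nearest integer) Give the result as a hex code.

#8e9866

#b7db1b is rgb(183, 219, 27).
Lerp each channel 74% toward 128:
  R: 183 − 40.7 = 142.3 → 142
  G: 219 − 67.34 = 151.66 → 152
  B: 27 + 0.74×(128−27) = 27 + 74.74 = 101.74 → 102
rgb(142, 152, 102) = #8e9866.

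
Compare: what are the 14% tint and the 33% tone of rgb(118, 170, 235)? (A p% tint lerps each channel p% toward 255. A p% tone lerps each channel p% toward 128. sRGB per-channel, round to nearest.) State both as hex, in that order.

14% tint:
  R: 118 + 19.18 = 137.18 → 137
  G: 170 + 0.14×(255−170) = 170 + 11.9 = 181.9 → 182
  B: 235 + 0.14×(255−235) = 235 + 2.8 = 237.8 → 238
  → #89b6ee
33% tone:
  R: 118 + 3.3 = 121.3 → 121
  G: 170 + 0.33×(128−170) = 170 − 13.86 = 156.14 → 156
  B: 235 + 0.33×(128−235) = 235 − 35.31 = 199.69 → 200
  → #799cc8

#89b6ee, #799cc8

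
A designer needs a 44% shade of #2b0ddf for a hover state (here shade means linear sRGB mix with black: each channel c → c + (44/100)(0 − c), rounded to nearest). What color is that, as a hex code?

#18077d

#2b0ddf is rgb(43, 13, 223).
A 44% shade moves each channel 44% toward 0:
  R: 43 − 18.92 = 24.08 → 24
  G: 13 + 0.44×(0−13) = 13 − 5.72 = 7.28 → 7
  B: 223 + 0.44×(0−223) = 223 − 98.12 = 124.88 → 125
rgb(24, 7, 125) = #18077d.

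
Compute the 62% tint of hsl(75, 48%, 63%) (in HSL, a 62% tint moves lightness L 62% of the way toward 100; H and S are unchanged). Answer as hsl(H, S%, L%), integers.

hsl(75, 48%, 86%)

L moves 62% from 63 toward 100: 63 + 22.94 = 85.94 → 86.
H and S are unchanged.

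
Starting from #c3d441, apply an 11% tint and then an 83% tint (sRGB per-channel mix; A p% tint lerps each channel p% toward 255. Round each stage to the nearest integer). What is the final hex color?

#c3d441 is rgb(195, 212, 65).
Per channel, c → c + 0.11(255 − c):
  R: 195 + 6.6 = 201.6 → 202
  G: 212 + 4.73 = 216.73 → 217
  B: 65 + 0.11×(255−65) = 65 + 20.9 = 85.9 → 86
After the tint: rgb(202, 217, 86) = #cad956.
An 83% tint moves each channel 83% toward 255:
  R: 202 + 43.99 = 245.99 → 246
  G: 217 + 0.83×(255−217) = 217 + 31.54 = 248.54 → 249
  B: 86 + 140.27 = 226.27 → 226
rgb(246, 249, 226) = #f6f9e2.

#f6f9e2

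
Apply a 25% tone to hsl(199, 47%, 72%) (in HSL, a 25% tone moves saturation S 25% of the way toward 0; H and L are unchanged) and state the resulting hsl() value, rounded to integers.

S moves 25% from 47 toward 0: 47 − 11.75 = 35.25 → 35.
H and L are unchanged.

hsl(199, 35%, 72%)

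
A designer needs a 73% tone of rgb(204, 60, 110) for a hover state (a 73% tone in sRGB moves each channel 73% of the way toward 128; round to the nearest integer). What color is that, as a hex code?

Lerp each channel 73% toward 128:
  R: 204 + 0.73×(128−204) = 204 − 55.48 = 148.52 → 149
  G: 60 + 0.73×(128−60) = 60 + 49.64 = 109.64 → 110
  B: 110 + 0.73×(128−110) = 110 + 13.14 = 123.14 → 123
rgb(149, 110, 123) = #956E7B.

#956E7B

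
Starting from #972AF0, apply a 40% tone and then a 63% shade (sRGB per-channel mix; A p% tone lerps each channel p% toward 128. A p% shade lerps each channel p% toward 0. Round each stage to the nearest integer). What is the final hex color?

#351C48

#972AF0 is rgb(151, 42, 240).
Lerp each channel 40% toward 128:
  R: 151 − 9.2 = 141.8 → 142
  G: 42 + 0.4×(128−42) = 42 + 34.4 = 76.4 → 76
  B: 240 + 0.4×(128−240) = 240 − 44.8 = 195.2 → 195
After the tone: rgb(142, 76, 195) = #8E4CC3.
Per channel, c → c + 0.63(0 − c):
  R: 142 − 89.46 = 52.54 → 53
  G: 76 + 0.63×(0−76) = 76 − 47.88 = 28.12 → 28
  B: 195 + 0.63×(0−195) = 195 − 122.85 = 72.15 → 72
rgb(53, 28, 72) = #351C48.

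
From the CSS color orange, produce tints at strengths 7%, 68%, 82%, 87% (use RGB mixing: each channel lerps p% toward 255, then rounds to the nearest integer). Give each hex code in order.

CSS orange is rgb(255, 165, 0).
7%: (255→255, 165 + 6.3 = 171.3→171, 0 + 17.85 = 17.85→18) → #ffab12
68%: (255→255, 165 + 61.2 = 226.2→226, 0 + 173.4 = 173.4→173) → #ffe2ad
82%: (255→255, 165 + 73.8 = 238.8→239, 0 + 209.1 = 209.1→209) → #ffefd1
87%: (255→255, 165 + 78.3 = 243.3→243, 0 + 221.85 = 221.85→222) → #fff3de

#ffab12, #ffe2ad, #ffefd1, #fff3de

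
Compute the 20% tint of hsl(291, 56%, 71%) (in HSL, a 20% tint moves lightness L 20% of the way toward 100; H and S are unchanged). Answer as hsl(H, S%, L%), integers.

hsl(291, 56%, 77%)

L moves 20% from 71 toward 100: 71 + 5.8 = 76.8 → 77.
H and S are unchanged.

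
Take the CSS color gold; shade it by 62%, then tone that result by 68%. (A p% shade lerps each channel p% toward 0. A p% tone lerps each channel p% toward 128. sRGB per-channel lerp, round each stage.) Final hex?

#767157

CSS gold is rgb(255, 215, 0).
Per channel, c → c + 0.62(0 − c):
  R: 255 + 0.62×(0−255) = 255 − 158.1 = 96.9 → 97
  G: 215 + 0.62×(0−215) = 215 − 133.3 = 81.7 → 82
  B: 0 + 0 = 0 → 0
After the shade: rgb(97, 82, 0) = #615200.
A 68% tone moves each channel 68% toward 128:
  R: 97 + 0.68×(128−97) = 97 + 21.08 = 118.08 → 118
  G: 82 + 0.68×(128−82) = 82 + 31.28 = 113.28 → 113
  B: 0 + 87.04 = 87.04 → 87
rgb(118, 113, 87) = #767157.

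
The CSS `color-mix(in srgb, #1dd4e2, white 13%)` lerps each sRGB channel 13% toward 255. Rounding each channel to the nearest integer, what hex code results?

#1dd4e2 is rgb(29, 212, 226).
Lerp each channel 13% toward 255:
  R: 29 + 0.13×(255−29) = 29 + 29.38 = 58.38 → 58
  G: 212 + 0.13×(255−212) = 212 + 5.59 = 217.59 → 218
  B: 226 + 3.77 = 229.77 → 230
rgb(58, 218, 230) = #3adae6.

#3adae6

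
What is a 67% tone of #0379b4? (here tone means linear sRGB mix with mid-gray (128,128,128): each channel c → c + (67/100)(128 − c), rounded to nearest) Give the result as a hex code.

#577e91

#0379b4 is rgb(3, 121, 180).
Per channel, c → c + 0.67(128 − c):
  R: 3 + 0.67×(128−3) = 3 + 83.75 = 86.75 → 87
  G: 121 + 4.69 = 125.69 → 126
  B: 180 + 0.67×(128−180) = 180 − 34.84 = 145.16 → 145
rgb(87, 126, 145) = #577e91.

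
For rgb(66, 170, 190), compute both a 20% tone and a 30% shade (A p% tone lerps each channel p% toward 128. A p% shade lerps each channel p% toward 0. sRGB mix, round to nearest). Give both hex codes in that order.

20% tone:
  R: 66 + 12.4 = 78.4 → 78
  G: 170 + 0.2×(128−170) = 170 − 8.4 = 161.6 → 162
  B: 190 + 0.2×(128−190) = 190 − 12.4 = 177.6 → 178
  → #4ea2b2
30% shade:
  R: 66 − 19.8 = 46.2 → 46
  G: 170 − 51 = 119 → 119
  B: 190 − 57 = 133 → 133
  → #2e7785

#4ea2b2, #2e7785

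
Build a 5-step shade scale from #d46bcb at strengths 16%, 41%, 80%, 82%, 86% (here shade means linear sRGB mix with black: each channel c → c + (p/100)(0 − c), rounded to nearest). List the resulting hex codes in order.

#b25aab, #7d3f78, #2a1529, #261325, #1e0f1c

#d46bcb is rgb(212, 107, 203).
16%: (212 − 33.92 = 178.08→178, 107 − 17.12 = 89.88→90, 203 − 32.48 = 170.52→171) → #b25aab
41%: (212 − 86.92 = 125.08→125, 107 − 43.87 = 63.13→63, 203 − 83.23 = 119.77→120) → #7d3f78
80%: (212 − 169.6 = 42.4→42, 107 − 85.6 = 21.4→21, 203 − 162.4 = 40.6→41) → #2a1529
82%: (212 − 173.84 = 38.16→38, 107 − 87.74 = 19.26→19, 203 − 166.46 = 36.54→37) → #261325
86%: (212 − 182.32 = 29.68→30, 107 − 92.02 = 14.98→15, 203 − 174.58 = 28.42→28) → #1e0f1c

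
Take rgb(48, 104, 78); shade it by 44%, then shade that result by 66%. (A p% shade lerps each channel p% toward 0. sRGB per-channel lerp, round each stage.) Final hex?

#09140f

Per channel, c → c + 0.44(0 − c):
  R: 48 − 21.12 = 26.88 → 27
  G: 104 + 0.44×(0−104) = 104 − 45.76 = 58.24 → 58
  B: 78 − 34.32 = 43.68 → 44
After the shade: rgb(27, 58, 44) = #1b3a2c.
A 66% shade moves each channel 66% toward 0:
  R: 27 − 17.82 = 9.18 → 9
  G: 58 − 38.28 = 19.72 → 20
  B: 44 + 0.66×(0−44) = 44 − 29.04 = 14.96 → 15
rgb(9, 20, 15) = #09140f.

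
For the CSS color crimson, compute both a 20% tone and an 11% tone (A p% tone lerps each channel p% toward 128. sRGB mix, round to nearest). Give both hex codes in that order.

CSS crimson is rgb(220, 20, 60).
20% tone:
  R: 220 − 18.4 = 201.6 → 202
  G: 20 + 0.2×(128−20) = 20 + 21.6 = 41.6 → 42
  B: 60 + 0.2×(128−60) = 60 + 13.6 = 73.6 → 74
  → #ca2a4a
11% tone:
  R: 220 − 10.12 = 209.88 → 210
  G: 20 + 11.88 = 31.88 → 32
  B: 60 + 7.48 = 67.48 → 67
  → #d22043

#ca2a4a, #d22043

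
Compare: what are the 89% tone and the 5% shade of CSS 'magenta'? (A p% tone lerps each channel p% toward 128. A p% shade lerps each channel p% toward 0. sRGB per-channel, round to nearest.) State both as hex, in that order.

#8E728E, #F200F2

CSS magenta is rgb(255, 0, 255).
89% tone:
  R: 255 + 0.89×(128−255) = 255 − 113.03 = 141.97 → 142
  G: 0 + 0.89×(128−0) = 0 + 113.92 = 113.92 → 114
  B: 255 − 113.03 = 141.97 → 142
  → #8E728E
5% shade:
  R: 255 − 12.75 = 242.25 → 242
  G: 0 + 0.05×(0−0) = 0 + 0 = 0 → 0
  B: 255 − 12.75 = 242.25 → 242
  → #F200F2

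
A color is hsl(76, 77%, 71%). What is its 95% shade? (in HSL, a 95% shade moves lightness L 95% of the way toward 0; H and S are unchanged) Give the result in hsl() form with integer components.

hsl(76, 77%, 4%)

L moves 95% from 71 toward 0: 71 − 67.45 = 3.55 → 4.
H and S are unchanged.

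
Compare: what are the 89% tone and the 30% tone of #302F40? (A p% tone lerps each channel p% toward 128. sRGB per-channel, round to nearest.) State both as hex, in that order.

#777779, #484753

#302F40 is rgb(48, 47, 64).
89% tone:
  R: 48 + 71.2 = 119.2 → 119
  G: 47 + 72.09 = 119.09 → 119
  B: 64 + 56.96 = 120.96 → 121
  → #777779
30% tone:
  R: 48 + 0.3×(128−48) = 48 + 24 = 72 → 72
  G: 47 + 0.3×(128−47) = 47 + 24.3 = 71.3 → 71
  B: 64 + 19.2 = 83.2 → 83
  → #484753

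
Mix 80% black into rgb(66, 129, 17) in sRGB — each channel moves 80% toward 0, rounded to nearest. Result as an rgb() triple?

rgb(13, 26, 3)

Lerp each channel 80% toward 0:
  R: 66 − 52.8 = 13.2 → 13
  G: 129 + 0.8×(0−129) = 129 − 103.2 = 25.8 → 26
  B: 17 + 0.8×(0−17) = 17 − 13.6 = 3.4 → 3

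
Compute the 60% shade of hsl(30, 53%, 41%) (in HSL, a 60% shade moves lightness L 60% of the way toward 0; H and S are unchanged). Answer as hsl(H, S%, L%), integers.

L moves 60% from 41 toward 0: 41 − 24.6 = 16.4 → 16.
H and S are unchanged.

hsl(30, 53%, 16%)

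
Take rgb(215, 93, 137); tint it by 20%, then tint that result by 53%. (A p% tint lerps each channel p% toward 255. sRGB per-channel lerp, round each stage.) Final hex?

A 20% tint moves each channel 20% toward 255:
  R: 215 + 0.2×(255−215) = 215 + 8 = 223 → 223
  G: 93 + 32.4 = 125.4 → 125
  B: 137 + 0.2×(255−137) = 137 + 23.6 = 160.6 → 161
After the tint: rgb(223, 125, 161) = #DF7DA1.
A 53% tint moves each channel 53% toward 255:
  R: 223 + 0.53×(255−223) = 223 + 16.96 = 239.96 → 240
  G: 125 + 68.9 = 193.9 → 194
  B: 161 + 0.53×(255−161) = 161 + 49.82 = 210.82 → 211
rgb(240, 194, 211) = #F0C2D3.

#F0C2D3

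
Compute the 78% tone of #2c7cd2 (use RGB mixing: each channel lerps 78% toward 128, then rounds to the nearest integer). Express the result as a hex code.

#6e7f92

#2c7cd2 is rgb(44, 124, 210).
Per channel, c → c + 0.78(128 − c):
  R: 44 + 0.78×(128−44) = 44 + 65.52 = 109.52 → 110
  G: 124 + 3.12 = 127.12 → 127
  B: 210 + 0.78×(128−210) = 210 − 63.96 = 146.04 → 146
rgb(110, 127, 146) = #6e7f92.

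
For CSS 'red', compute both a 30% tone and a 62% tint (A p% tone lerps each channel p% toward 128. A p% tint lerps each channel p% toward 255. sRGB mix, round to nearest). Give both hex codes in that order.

#D92626, #FF9E9E

CSS red is rgb(255, 0, 0).
30% tone:
  R: 255 − 38.1 = 216.9 → 217
  G: 0 + 38.4 = 38.4 → 38
  B: 0 + 0.3×(128−0) = 0 + 38.4 = 38.4 → 38
  → #D92626
62% tint:
  R: 255 + 0.62×(255−255) = 255 + 0 = 255 → 255
  G: 0 + 158.1 = 158.1 → 158
  B: 0 + 158.1 = 158.1 → 158
  → #FF9E9E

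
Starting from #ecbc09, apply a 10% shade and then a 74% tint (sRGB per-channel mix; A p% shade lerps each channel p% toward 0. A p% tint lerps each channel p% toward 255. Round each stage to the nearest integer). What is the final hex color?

#ecbc09 is rgb(236, 188, 9).
Lerp each channel 10% toward 0:
  R: 236 − 23.6 = 212.4 → 212
  G: 188 + 0.1×(0−188) = 188 − 18.8 = 169.2 → 169
  B: 9 + 0.1×(0−9) = 9 − 0.9 = 8.1 → 8
After the shade: rgb(212, 169, 8) = #d4a908.
Lerp each channel 74% toward 255:
  R: 212 + 31.82 = 243.82 → 244
  G: 169 + 0.74×(255−169) = 169 + 63.64 = 232.64 → 233
  B: 8 + 0.74×(255−8) = 8 + 182.78 = 190.78 → 191
rgb(244, 233, 191) = #f4e9bf.

#f4e9bf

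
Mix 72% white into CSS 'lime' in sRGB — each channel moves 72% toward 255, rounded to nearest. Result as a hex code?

CSS lime is rgb(0, 255, 0).
Lerp each channel 72% toward 255:
  R: 0 + 0.72×(255−0) = 0 + 183.6 = 183.6 → 184
  G: 255 + 0.72×(255−255) = 255 + 0 = 255 → 255
  B: 0 + 183.6 = 183.6 → 184
rgb(184, 255, 184) = #B8FFB8.

#B8FFB8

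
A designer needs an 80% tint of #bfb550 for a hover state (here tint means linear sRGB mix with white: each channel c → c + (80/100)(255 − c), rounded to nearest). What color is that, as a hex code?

#bfb550 is rgb(191, 181, 80).
Lerp each channel 80% toward 255:
  R: 191 + 0.8×(255−191) = 191 + 51.2 = 242.2 → 242
  G: 181 + 0.8×(255−181) = 181 + 59.2 = 240.2 → 240
  B: 80 + 0.8×(255−80) = 80 + 140 = 220 → 220
rgb(242, 240, 220) = #f2f0dc.

#f2f0dc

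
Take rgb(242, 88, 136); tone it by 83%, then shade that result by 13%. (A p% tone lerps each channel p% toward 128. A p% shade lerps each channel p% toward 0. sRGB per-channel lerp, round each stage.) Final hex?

Lerp each channel 83% toward 128:
  R: 242 + 0.83×(128−242) = 242 − 94.62 = 147.38 → 147
  G: 88 + 33.2 = 121.2 → 121
  B: 136 − 6.64 = 129.36 → 129
After the tone: rgb(147, 121, 129) = #937981.
Per channel, c → c + 0.13(0 − c):
  R: 147 − 19.11 = 127.89 → 128
  G: 121 + 0.13×(0−121) = 121 − 15.73 = 105.27 → 105
  B: 129 + 0.13×(0−129) = 129 − 16.77 = 112.23 → 112
rgb(128, 105, 112) = #806970.

#806970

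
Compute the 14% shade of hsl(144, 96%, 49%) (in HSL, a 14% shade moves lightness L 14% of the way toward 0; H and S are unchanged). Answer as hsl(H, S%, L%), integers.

hsl(144, 96%, 42%)

L moves 14% from 49 toward 0: 49 − 6.86 = 42.14 → 42.
H and S are unchanged.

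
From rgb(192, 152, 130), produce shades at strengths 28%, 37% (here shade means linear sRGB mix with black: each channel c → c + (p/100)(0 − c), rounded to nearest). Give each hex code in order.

#8A6D5E, #796052

28%: (192 − 53.76 = 138.24→138, 152 − 42.56 = 109.44→109, 130 − 36.4 = 93.6→94) → #8A6D5E
37%: (192 − 71.04 = 120.96→121, 152 − 56.24 = 95.76→96, 130 − 48.1 = 81.9→82) → #796052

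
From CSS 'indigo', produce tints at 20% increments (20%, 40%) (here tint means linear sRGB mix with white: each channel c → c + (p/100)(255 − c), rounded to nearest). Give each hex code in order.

#6F339B, #9366B4

CSS indigo is rgb(75, 0, 130).
20%: (75 + 36 = 111→111, 0 + 51 = 51→51, 130 + 25 = 155→155) → #6F339B
40%: (75 + 72 = 147→147, 0 + 102 = 102→102, 130 + 50 = 180→180) → #9366B4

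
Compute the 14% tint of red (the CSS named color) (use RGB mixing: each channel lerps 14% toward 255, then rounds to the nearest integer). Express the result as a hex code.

#ff2424

CSS red is rgb(255, 0, 0).
Per channel, c → c + 0.14(255 − c):
  R: 255 + 0.14×(255−255) = 255 + 0 = 255 → 255
  G: 0 + 35.7 = 35.7 → 36
  B: 0 + 0.14×(255−0) = 0 + 35.7 = 35.7 → 36
rgb(255, 36, 36) = #ff2424.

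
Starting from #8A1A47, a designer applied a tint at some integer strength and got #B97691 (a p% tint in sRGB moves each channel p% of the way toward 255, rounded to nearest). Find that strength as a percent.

#8A1A47 is rgb(138, 26, 71); #B97691 is rgb(185, 118, 145).
On the G channel (widest range): 118 ≈ 26 + (p/100)(255 − 26), so p ≈ 100×(118 − 26)/(255 − 26) = 9200/229 = 40.17.
p = 40 reproduces all three channels after rounding.

40%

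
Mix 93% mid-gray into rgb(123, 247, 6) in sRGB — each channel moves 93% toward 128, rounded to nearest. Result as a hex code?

#808877

Lerp each channel 93% toward 128:
  R: 123 + 4.65 = 127.65 → 128
  G: 247 + 0.93×(128−247) = 247 − 110.67 = 136.33 → 136
  B: 6 + 113.46 = 119.46 → 119
rgb(128, 136, 119) = #808877.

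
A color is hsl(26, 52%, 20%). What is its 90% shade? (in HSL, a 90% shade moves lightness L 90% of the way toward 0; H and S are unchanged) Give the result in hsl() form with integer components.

L moves 90% from 20 toward 0: 20 − 18 = 2 → 2.
H and S are unchanged.

hsl(26, 52%, 2%)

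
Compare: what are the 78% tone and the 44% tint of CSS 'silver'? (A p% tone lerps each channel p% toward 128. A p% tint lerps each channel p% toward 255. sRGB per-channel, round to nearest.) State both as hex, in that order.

#8e8e8e, #dcdcdc

CSS silver is rgb(192, 192, 192).
78% tone:
  R: 192 − 49.92 = 142.08 → 142
  G: 192 − 49.92 = 142.08 → 142
  B: 192 − 49.92 = 142.08 → 142
  → #8e8e8e
44% tint:
  R: 192 + 0.44×(255−192) = 192 + 27.72 = 219.72 → 220
  G: 192 + 0.44×(255−192) = 192 + 27.72 = 219.72 → 220
  B: 192 + 27.72 = 219.72 → 220
  → #dcdcdc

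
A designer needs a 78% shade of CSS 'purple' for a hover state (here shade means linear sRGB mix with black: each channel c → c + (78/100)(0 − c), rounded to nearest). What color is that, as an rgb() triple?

rgb(28, 0, 28)

CSS purple is rgb(128, 0, 128).
Per channel, c → c + 0.78(0 − c):
  R: 128 + 0.78×(0−128) = 128 − 99.84 = 28.16 → 28
  G: 0 + 0.78×(0−0) = 0 + 0 = 0 → 0
  B: 128 − 99.84 = 28.16 → 28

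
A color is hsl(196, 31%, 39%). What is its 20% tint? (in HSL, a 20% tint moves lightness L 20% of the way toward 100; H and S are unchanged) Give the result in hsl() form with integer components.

L moves 20% from 39 toward 100: 39 + 12.2 = 51.2 → 51.
H and S are unchanged.

hsl(196, 31%, 51%)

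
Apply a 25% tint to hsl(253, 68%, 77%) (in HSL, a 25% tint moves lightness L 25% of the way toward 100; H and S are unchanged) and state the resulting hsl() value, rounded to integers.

hsl(253, 68%, 83%)

L moves 25% from 77 toward 100: 77 + 5.75 = 82.75 → 83.
H and S are unchanged.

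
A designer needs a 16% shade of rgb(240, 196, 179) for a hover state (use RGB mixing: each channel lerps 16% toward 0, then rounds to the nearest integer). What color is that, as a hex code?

A 16% shade moves each channel 16% toward 0:
  R: 240 + 0.16×(0−240) = 240 − 38.4 = 201.6 → 202
  G: 196 + 0.16×(0−196) = 196 − 31.36 = 164.64 → 165
  B: 179 + 0.16×(0−179) = 179 − 28.64 = 150.36 → 150
rgb(202, 165, 150) = #caa596.

#caa596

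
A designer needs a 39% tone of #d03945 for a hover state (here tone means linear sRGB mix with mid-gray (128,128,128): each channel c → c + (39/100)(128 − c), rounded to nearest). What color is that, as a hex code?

#b1555c

#d03945 is rgb(208, 57, 69).
Per channel, c → c + 0.39(128 − c):
  R: 208 + 0.39×(128−208) = 208 − 31.2 = 176.8 → 177
  G: 57 + 27.69 = 84.69 → 85
  B: 69 + 23.01 = 92.01 → 92
rgb(177, 85, 92) = #b1555c.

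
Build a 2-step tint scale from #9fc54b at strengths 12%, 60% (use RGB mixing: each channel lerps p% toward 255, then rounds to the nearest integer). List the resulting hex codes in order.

#9fc54b is rgb(159, 197, 75).
12%: (159 + 11.52 = 170.52→171, 197 + 6.96 = 203.96→204, 75 + 21.6 = 96.6→97) → #abcc61
60%: (159 + 57.6 = 216.6→217, 197 + 34.8 = 231.8→232, 75 + 108 = 183→183) → #d9e8b7

#abcc61, #d9e8b7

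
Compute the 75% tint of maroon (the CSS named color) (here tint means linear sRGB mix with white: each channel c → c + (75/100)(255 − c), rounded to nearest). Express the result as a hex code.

#dfbfbf

CSS maroon is rgb(128, 0, 0).
Lerp each channel 75% toward 255:
  R: 128 + 95.25 = 223.25 → 223
  G: 0 + 0.75×(255−0) = 0 + 191.25 = 191.25 → 191
  B: 0 + 0.75×(255−0) = 0 + 191.25 = 191.25 → 191
rgb(223, 191, 191) = #dfbfbf.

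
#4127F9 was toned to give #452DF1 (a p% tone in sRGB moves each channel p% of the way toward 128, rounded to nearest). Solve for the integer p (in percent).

7%

#4127F9 is rgb(65, 39, 249); #452DF1 is rgb(69, 45, 241).
On the B channel (widest range): 241 ≈ 249 + (p/100)(128 − 249), so p ≈ 100×(241 − 249)/(128 − 249) = -800/-121 = 6.61.
p = 7 reproduces all three channels after rounding.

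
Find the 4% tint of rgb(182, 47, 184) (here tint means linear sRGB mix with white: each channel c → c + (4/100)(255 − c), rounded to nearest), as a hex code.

A 4% tint moves each channel 4% toward 255:
  R: 182 + 0.04×(255−182) = 182 + 2.92 = 184.92 → 185
  G: 47 + 0.04×(255−47) = 47 + 8.32 = 55.32 → 55
  B: 184 + 2.84 = 186.84 → 187
rgb(185, 55, 187) = #B937BB.

#B937BB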